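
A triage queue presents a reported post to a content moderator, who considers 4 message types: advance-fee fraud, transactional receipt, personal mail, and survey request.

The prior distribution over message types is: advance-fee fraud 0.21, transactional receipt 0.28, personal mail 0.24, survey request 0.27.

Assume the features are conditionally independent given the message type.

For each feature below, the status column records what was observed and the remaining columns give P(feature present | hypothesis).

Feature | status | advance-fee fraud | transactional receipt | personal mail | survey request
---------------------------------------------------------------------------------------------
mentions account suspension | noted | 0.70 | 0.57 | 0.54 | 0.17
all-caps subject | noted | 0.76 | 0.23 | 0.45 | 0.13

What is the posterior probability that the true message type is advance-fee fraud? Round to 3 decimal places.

0.525

For each hypothesis, the unnormalized posterior weight is prior × product of the feature likelihoods:
  advance-fee fraud: 0.21 × 0.70 × 0.76 = 0.11172
  transactional receipt: 0.28 × 0.57 × 0.23 = 0.036708
  personal mail: 0.24 × 0.54 × 0.45 = 0.05832
  survey request: 0.27 × 0.17 × 0.13 = 0.005967
Marginal likelihood of the evidence = 0.21271.
P(advance-fee fraud | evidence) = 0.11172 / 0.21271 ≈ 0.525.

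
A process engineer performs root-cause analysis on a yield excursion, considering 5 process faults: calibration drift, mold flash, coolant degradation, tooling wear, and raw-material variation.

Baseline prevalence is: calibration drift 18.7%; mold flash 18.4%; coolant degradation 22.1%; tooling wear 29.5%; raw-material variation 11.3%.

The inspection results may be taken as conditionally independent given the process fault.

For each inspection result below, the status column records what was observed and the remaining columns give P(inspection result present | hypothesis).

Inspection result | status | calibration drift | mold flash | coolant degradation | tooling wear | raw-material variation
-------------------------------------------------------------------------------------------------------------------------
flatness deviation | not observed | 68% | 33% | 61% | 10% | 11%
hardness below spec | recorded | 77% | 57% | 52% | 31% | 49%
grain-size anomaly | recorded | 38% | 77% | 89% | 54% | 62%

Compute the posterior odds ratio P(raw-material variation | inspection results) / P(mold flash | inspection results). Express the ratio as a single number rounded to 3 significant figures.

0.565

Posterior odds equal prior odds times the likelihood ratio; only the two competing hypotheses matter (using 1 − P(present | H) for each absent inspection result).
  raw-material variation: 0.113 × (1 − 0.11) × 0.49 × 0.62 = 0.030553
  mold flash: 0.184 × (1 − 0.33) × 0.57 × 0.77 = 0.054108
Odds(raw-material variation : mold flash) = 0.030553 / 0.054108 ≈ 0.565.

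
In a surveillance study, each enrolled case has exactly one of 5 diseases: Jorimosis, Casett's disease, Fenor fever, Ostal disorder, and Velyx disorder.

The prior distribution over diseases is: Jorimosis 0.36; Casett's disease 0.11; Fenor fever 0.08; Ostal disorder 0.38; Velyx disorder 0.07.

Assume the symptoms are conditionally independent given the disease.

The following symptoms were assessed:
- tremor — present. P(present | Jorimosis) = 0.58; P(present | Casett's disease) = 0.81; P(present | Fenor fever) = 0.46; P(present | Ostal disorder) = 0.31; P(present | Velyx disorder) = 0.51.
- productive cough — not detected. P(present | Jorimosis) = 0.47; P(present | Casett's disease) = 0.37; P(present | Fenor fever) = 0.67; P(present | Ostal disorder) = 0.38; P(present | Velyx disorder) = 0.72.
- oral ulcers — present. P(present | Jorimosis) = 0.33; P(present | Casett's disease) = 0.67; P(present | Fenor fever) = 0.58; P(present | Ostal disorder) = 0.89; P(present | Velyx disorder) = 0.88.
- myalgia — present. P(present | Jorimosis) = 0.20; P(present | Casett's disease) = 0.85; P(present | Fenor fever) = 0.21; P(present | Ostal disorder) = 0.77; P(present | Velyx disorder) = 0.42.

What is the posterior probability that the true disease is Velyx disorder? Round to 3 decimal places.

For each hypothesis, the unnormalized posterior weight is prior × product of the symptom likelihoods (using 1 − P(present | H) for each absent symptom):
  Jorimosis: 0.36 × 0.58 × (1 − 0.47) × 0.33 × 0.20 = 0.0073038
  Casett's disease: 0.11 × 0.81 × (1 − 0.37) × 0.67 × 0.85 = 0.031968
  Fenor fever: 0.08 × 0.46 × (1 − 0.67) × 0.58 × 0.21 = 0.0014791
  Ostal disorder: 0.38 × 0.31 × (1 − 0.38) × 0.89 × 0.77 = 0.050052
  Velyx disorder: 0.07 × 0.51 × (1 − 0.72) × 0.88 × 0.42 = 0.0036945
The unnormalized weights sum to 0.094497.
P(Velyx disorder | evidence) = 0.0036945 / 0.094497 ≈ 0.039.

0.039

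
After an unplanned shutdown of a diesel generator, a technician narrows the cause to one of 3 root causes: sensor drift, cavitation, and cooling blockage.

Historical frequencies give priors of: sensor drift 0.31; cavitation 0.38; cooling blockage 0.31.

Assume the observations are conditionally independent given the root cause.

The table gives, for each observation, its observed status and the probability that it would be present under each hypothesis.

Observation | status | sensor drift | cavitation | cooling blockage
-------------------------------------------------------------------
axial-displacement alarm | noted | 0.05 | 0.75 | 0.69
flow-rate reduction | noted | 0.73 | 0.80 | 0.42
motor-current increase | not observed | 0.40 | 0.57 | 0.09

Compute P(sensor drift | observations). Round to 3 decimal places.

0.036

By Bayes' rule with conditional independence, the unnormalized weight for each hypothesis is prior × ∏ likelihoods (using 1 − P(present | H) for each absent observation):
  sensor drift: 0.31 × 0.05 × 0.73 × (1 − 0.40) = 0.006789
  cavitation: 0.38 × 0.75 × 0.80 × (1 − 0.57) = 0.09804
  cooling blockage: 0.31 × 0.69 × 0.42 × (1 − 0.09) = 0.081753
Normalizing constant Z = 0.006789 + 0.09804 + 0.081753 = 0.18658.
P(sensor drift | evidence) = 0.006789 / 0.18658 ≈ 0.036.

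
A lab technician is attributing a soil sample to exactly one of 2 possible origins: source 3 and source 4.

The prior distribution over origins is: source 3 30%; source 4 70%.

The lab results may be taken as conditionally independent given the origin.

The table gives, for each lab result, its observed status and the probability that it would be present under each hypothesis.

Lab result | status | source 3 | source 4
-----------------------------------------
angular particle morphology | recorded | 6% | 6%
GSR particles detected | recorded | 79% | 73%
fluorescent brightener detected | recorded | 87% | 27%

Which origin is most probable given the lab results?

source 3

By Bayes' rule with conditional independence, the unnormalized weight for each hypothesis is prior × ∏ likelihoods:
  source 3: 0.30 × 0.06 × 0.79 × 0.87 = 0.012371
  source 4: 0.70 × 0.06 × 0.73 × 0.27 = 0.0082782
Normalizing constant Z = 0.012371 + 0.0082782 = 0.02065.
P(source 3 | evidence) ≈ 0.012371 / 0.02065 ≈ 0.599
P(source 4 | evidence) ≈ 0.0082782 / 0.02065 ≈ 0.401
The largest is 0.599, so source 3 is most probable.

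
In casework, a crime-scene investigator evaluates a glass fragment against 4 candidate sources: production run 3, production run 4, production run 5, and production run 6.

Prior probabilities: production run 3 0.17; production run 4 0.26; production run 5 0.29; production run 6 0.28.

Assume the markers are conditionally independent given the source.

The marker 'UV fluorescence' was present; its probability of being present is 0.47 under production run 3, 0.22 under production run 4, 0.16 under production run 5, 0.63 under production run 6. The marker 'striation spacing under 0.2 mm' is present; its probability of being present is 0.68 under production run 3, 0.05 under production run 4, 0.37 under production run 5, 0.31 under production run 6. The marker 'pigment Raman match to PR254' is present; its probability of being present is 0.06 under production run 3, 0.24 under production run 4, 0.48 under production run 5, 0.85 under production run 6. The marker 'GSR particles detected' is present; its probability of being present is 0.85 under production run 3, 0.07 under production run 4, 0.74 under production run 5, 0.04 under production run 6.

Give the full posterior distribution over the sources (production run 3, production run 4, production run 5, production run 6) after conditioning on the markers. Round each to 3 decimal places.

Multiply each prior by the joint likelihood of the marker pattern:
  production run 3: 0.17 × 0.47 × 0.68 × 0.06 × 0.85 = 0.0027709
  production run 4: 0.26 × 0.22 × 0.05 × 0.24 × 0.07 = 4.8048e-05
  production run 5: 0.29 × 0.16 × 0.37 × 0.48 × 0.74 = 0.0060981
  production run 6: 0.28 × 0.63 × 0.31 × 0.85 × 0.04 = 0.0018593
Normalizing constant Z = 0.0027709 + 4.8048e-05 + 0.0060981 + 0.0018593 = 0.010776.
P(production run 3 | evidence) = 0.0027709 / 0.010776 ≈ 0.257
P(production run 4 | evidence) = 4.8048e-05 / 0.010776 ≈ 0.004
P(production run 5 | evidence) = 0.0060981 / 0.010776 ≈ 0.566
P(production run 6 | evidence) = 0.0018593 / 0.010776 ≈ 0.173

0.257, 0.004, 0.566, 0.173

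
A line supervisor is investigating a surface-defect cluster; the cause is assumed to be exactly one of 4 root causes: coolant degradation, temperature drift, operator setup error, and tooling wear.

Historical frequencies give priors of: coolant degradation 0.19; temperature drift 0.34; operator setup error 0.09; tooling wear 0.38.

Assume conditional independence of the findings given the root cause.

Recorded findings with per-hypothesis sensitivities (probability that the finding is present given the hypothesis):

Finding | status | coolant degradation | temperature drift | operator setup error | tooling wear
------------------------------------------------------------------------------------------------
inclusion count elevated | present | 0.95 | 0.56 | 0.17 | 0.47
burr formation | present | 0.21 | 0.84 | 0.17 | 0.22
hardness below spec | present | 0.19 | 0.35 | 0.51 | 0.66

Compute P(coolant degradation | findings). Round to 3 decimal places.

0.080

Multiply each prior by the joint likelihood of the evidence pattern:
  coolant degradation: 0.19 × 0.95 × 0.21 × 0.19 = 0.0072019
  temperature drift: 0.34 × 0.56 × 0.84 × 0.35 = 0.055978
  operator setup error: 0.09 × 0.17 × 0.17 × 0.51 = 0.0013265
  tooling wear: 0.38 × 0.47 × 0.22 × 0.66 = 0.025933
Normalizing constant Z = 0.0072019 + 0.055978 + 0.0013265 + 0.025933 = 0.090439.
P(coolant degradation | evidence) = 0.0072019 / 0.090439 ≈ 0.080.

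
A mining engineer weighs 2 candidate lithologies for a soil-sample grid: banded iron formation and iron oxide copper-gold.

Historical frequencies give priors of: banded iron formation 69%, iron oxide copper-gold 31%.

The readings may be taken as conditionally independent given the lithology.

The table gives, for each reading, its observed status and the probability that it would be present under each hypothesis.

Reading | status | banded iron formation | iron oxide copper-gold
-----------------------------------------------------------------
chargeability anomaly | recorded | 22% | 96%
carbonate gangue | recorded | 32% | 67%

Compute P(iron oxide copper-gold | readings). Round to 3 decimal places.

0.804

Multiply each prior by the joint likelihood of the reading pattern:
  banded iron formation: 0.69 × 0.22 × 0.32 = 0.048576
  iron oxide copper-gold: 0.31 × 0.96 × 0.67 = 0.19939
Normalizing constant Z = 0.048576 + 0.19939 = 0.24797.
P(iron oxide copper-gold | evidence) = 0.19939 / 0.24797 ≈ 0.804.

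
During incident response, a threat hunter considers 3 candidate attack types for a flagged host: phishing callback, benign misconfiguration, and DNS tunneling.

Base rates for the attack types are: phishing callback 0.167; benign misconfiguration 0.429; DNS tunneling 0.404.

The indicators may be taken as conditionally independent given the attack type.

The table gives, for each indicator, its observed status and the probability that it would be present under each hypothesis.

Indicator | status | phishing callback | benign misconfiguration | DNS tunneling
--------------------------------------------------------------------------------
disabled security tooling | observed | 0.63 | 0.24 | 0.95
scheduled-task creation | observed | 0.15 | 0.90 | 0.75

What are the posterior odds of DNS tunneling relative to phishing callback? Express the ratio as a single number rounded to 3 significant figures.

The normalizing constant cancels in an odds ratio, so compute prior × likelihood for the two hypotheses only:
  DNS tunneling: 0.404 × 0.95 × 0.75 = 0.28785
  phishing callback: 0.167 × 0.63 × 0.15 = 0.015782
Odds(DNS tunneling : phishing callback) = 0.28785 / 0.015782 ≈ 18.2.

18.2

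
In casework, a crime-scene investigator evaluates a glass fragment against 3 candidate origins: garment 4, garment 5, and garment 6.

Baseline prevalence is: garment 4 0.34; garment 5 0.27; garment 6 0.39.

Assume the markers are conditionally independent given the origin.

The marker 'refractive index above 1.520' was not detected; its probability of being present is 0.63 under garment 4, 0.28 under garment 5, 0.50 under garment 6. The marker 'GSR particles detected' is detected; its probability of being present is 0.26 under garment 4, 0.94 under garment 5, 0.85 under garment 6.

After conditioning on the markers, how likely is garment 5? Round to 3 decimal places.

0.479

Multiply each prior by the joint likelihood of the marker pattern (using 1 − P(present | H) for each absent marker):
  garment 4: 0.34 × (1 − 0.63) × 0.26 = 0.032708
  garment 5: 0.27 × (1 − 0.28) × 0.94 = 0.18274
  garment 6: 0.39 × (1 − 0.50) × 0.85 = 0.16575
Normalizing constant Z = 0.032708 + 0.18274 + 0.16575 = 0.38119.
P(garment 5 | evidence) = 0.18274 / 0.38119 ≈ 0.479.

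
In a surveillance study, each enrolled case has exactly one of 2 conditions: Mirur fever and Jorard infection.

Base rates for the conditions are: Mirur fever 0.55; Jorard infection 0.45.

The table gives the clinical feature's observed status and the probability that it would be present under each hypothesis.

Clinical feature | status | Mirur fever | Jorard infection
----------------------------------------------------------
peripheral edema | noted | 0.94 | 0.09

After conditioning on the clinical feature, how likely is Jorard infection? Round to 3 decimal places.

0.073

Multiply each prior by the likelihood of the clinical feature:
  Mirur fever: 0.55 × 0.94 = 0.517
  Jorard infection: 0.45 × 0.09 = 0.0405
Marginal likelihood of the evidence = 0.5575.
P(Jorard infection | evidence) = 0.0405 / 0.5575 ≈ 0.073.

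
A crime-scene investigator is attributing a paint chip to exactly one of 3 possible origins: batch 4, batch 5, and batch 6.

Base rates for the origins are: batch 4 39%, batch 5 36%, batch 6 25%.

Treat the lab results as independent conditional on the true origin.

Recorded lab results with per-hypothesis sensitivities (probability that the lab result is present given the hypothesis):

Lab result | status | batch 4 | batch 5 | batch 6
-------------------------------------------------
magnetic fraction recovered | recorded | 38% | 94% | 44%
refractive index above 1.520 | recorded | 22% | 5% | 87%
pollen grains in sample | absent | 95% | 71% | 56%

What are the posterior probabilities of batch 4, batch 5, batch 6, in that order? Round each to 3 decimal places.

0.034, 0.101, 0.866

For each hypothesis, the unnormalized posterior weight is prior × product of the lab result likelihoods (using 1 − P(present | H) for each absent lab result):
  batch 4: 0.39 × 0.38 × 0.22 × (1 − 0.95) = 0.0016302
  batch 5: 0.36 × 0.94 × 0.05 × (1 − 0.71) = 0.0049068
  batch 6: 0.25 × 0.44 × 0.87 × (1 − 0.56) = 0.042108
The unnormalized weights sum to 0.048645.
P(batch 4 | evidence) = 0.0016302 / 0.048645 ≈ 0.034
P(batch 5 | evidence) = 0.0049068 / 0.048645 ≈ 0.101
P(batch 6 | evidence) = 0.042108 / 0.048645 ≈ 0.866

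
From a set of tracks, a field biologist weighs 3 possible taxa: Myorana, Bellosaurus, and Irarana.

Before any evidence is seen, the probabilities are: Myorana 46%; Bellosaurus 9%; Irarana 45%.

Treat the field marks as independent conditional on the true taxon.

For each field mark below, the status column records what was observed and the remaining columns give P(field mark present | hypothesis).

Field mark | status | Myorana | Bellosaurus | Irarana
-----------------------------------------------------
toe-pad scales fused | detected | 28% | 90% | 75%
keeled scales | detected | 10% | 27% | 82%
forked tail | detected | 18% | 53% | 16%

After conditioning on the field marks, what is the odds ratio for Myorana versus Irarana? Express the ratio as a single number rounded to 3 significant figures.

Posterior odds equal prior odds times the likelihood ratio; only the two competing hypotheses matter.
  Myorana: 0.46 × 0.28 × 0.10 × 0.18 = 0.0023184
  Irarana: 0.45 × 0.75 × 0.82 × 0.16 = 0.04428
Odds(Myorana : Irarana) = 0.0023184 / 0.04428 ≈ 0.0524.

0.0524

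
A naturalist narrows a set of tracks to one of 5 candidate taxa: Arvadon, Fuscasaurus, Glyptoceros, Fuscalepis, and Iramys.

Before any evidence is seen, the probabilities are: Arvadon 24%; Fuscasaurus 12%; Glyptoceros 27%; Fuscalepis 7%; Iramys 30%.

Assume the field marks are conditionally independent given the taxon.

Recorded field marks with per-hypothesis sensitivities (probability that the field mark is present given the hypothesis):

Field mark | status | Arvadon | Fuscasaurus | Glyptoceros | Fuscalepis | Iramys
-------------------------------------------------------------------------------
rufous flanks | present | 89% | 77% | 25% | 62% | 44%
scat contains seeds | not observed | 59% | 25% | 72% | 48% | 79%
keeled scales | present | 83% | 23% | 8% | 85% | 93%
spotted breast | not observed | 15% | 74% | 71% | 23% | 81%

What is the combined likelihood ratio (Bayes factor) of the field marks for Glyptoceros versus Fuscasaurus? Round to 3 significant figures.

0.0470

Joint likelihood of the field mark pattern under each hypothesis (using 1 − P(present | H) for each absent field mark):
  Glyptoceros: 0.25 × (1 − 0.72) × 0.08 × (1 − 0.71) = 0.001624
  Fuscasaurus: 0.77 × (1 − 0.25) × 0.23 × (1 − 0.74) = 0.034535
Bayes factor = 0.001624 / 0.034535 ≈ 0.0470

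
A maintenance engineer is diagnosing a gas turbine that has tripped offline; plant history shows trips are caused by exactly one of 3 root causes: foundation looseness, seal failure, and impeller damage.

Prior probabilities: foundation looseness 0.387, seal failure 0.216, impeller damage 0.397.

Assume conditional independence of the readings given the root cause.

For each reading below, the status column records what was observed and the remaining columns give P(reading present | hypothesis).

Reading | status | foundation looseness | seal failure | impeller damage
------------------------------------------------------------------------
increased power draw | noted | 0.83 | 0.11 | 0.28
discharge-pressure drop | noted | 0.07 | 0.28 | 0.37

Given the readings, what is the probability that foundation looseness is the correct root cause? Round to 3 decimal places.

Multiply each prior by the joint likelihood of the reading pattern:
  foundation looseness: 0.387 × 0.83 × 0.07 = 0.022485
  seal failure: 0.216 × 0.11 × 0.28 = 0.0066528
  impeller damage: 0.397 × 0.28 × 0.37 = 0.041129
The unnormalized weights sum to 0.070267.
P(foundation looseness | evidence) = 0.022485 / 0.070267 ≈ 0.320.

0.320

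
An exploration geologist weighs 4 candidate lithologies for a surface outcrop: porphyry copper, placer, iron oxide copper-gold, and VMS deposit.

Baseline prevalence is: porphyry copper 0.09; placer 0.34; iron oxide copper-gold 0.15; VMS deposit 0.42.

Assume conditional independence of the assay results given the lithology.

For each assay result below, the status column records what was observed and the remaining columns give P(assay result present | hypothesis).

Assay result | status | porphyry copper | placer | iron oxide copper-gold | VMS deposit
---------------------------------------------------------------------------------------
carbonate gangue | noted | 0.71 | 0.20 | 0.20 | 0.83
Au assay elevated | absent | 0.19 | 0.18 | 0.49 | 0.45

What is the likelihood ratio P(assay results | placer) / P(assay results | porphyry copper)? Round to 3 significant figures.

0.285

The Bayes factor is the ratio of the joint likelihoods of the assay result pattern under the two hypotheses (using 1 − P(present | H) for each absent assay result).
  placer: 0.20 × (1 − 0.18) = 0.164
  porphyry copper: 0.71 × (1 − 0.19) = 0.5751
Bayes factor = 0.164 / 0.5751 ≈ 0.285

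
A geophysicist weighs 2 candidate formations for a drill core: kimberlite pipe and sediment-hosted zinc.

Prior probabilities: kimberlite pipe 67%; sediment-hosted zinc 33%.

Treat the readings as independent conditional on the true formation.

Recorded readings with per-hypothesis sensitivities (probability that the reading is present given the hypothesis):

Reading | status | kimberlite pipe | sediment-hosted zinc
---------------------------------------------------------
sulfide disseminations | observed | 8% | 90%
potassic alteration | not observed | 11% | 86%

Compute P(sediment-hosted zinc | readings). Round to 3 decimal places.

0.466

For each hypothesis, the unnormalized posterior weight is prior × product of the reading likelihoods (using 1 − P(present | H) for each absent reading):
  kimberlite pipe: 0.67 × 0.08 × (1 − 0.11) = 0.047704
  sediment-hosted zinc: 0.33 × 0.90 × (1 − 0.86) = 0.04158
Normalizing constant Z = 0.047704 + 0.04158 = 0.089284.
P(sediment-hosted zinc | evidence) = 0.04158 / 0.089284 ≈ 0.466.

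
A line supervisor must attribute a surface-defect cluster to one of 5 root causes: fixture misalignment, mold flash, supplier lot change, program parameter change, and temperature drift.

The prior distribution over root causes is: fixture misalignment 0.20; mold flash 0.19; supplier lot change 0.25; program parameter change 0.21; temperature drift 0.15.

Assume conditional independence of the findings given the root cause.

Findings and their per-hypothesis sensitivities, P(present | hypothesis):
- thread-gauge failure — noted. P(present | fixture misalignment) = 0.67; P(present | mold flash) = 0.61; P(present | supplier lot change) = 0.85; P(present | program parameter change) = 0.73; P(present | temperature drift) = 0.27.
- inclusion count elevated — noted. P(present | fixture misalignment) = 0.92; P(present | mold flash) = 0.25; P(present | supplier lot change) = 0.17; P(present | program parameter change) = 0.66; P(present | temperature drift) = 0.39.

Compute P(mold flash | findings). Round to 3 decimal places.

By Bayes' rule with conditional independence, the unnormalized weight for each hypothesis is prior × ∏ likelihoods:
  fixture misalignment: 0.20 × 0.67 × 0.92 = 0.12328
  mold flash: 0.19 × 0.61 × 0.25 = 0.028975
  supplier lot change: 0.25 × 0.85 × 0.17 = 0.036125
  program parameter change: 0.21 × 0.73 × 0.66 = 0.10118
  temperature drift: 0.15 × 0.27 × 0.39 = 0.015795
Marginal likelihood of the evidence = 0.30535.
P(mold flash | evidence) = 0.028975 / 0.30535 ≈ 0.095.

0.095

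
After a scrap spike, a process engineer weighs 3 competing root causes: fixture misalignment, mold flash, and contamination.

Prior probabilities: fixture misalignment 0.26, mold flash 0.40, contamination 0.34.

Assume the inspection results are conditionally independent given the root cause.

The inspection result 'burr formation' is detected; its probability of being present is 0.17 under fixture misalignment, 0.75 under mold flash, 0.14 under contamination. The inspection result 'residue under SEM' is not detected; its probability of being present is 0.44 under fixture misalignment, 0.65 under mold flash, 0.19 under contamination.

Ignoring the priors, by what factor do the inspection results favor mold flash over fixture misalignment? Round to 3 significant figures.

2.76

Take the product of per-inspection result likelihoods under each hypothesis (using 1 − P(present | H) for each absent inspection result), then divide.
  mold flash: 0.75 × (1 − 0.65) = 0.2625
  fixture misalignment: 0.17 × (1 − 0.44) = 0.0952
Bayes factor = 0.2625 / 0.0952 ≈ 2.76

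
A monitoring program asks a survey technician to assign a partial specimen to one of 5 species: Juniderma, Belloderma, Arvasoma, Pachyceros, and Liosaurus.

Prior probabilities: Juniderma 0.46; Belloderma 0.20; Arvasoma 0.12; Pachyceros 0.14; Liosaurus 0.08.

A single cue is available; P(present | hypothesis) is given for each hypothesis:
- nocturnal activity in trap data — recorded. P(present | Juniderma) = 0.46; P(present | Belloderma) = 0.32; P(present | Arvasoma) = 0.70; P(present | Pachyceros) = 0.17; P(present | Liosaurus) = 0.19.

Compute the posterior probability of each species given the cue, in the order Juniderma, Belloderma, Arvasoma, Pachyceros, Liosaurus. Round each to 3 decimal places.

0.531, 0.161, 0.211, 0.060, 0.038

For each hypothesis, the unnormalized posterior weight is prior × likelihood:
  Juniderma: 0.46 × 0.46 = 0.2116
  Belloderma: 0.20 × 0.32 = 0.064
  Arvasoma: 0.12 × 0.70 = 0.084
  Pachyceros: 0.14 × 0.17 = 0.0238
  Liosaurus: 0.08 × 0.19 = 0.0152
Normalizing constant Z = 0.2116 + 0.064 + 0.084 + 0.0238 + 0.0152 = 0.3986.
P(Juniderma | evidence) = 0.2116 / 0.3986 ≈ 0.531
P(Belloderma | evidence) = 0.064 / 0.3986 ≈ 0.161
P(Arvasoma | evidence) = 0.084 / 0.3986 ≈ 0.211
P(Pachyceros | evidence) = 0.0238 / 0.3986 ≈ 0.060
P(Liosaurus | evidence) = 0.0152 / 0.3986 ≈ 0.038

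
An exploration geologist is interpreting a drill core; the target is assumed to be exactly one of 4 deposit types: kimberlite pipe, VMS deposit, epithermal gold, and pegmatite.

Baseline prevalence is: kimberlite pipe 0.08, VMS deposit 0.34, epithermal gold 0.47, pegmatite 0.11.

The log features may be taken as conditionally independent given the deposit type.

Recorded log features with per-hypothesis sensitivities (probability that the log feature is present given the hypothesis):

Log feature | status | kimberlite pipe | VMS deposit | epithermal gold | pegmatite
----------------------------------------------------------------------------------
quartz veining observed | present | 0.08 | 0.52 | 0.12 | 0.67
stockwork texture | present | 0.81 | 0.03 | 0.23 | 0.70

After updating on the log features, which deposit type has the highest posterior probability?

By Bayes' rule with conditional independence, the unnormalized weight for each hypothesis is prior × ∏ likelihoods:
  kimberlite pipe: 0.08 × 0.08 × 0.81 = 0.005184
  VMS deposit: 0.34 × 0.52 × 0.03 = 0.005304
  epithermal gold: 0.47 × 0.12 × 0.23 = 0.012972
  pegmatite: 0.11 × 0.67 × 0.70 = 0.05159
Normalizing constant Z = 0.005184 + 0.005304 + 0.012972 + 0.05159 = 0.07505.
P(kimberlite pipe | evidence) ≈ 0.005184 / 0.07505 ≈ 0.069
P(VMS deposit | evidence) ≈ 0.005304 / 0.07505 ≈ 0.071
P(epithermal gold | evidence) ≈ 0.012972 / 0.07505 ≈ 0.173
P(pegmatite | evidence) ≈ 0.05159 / 0.07505 ≈ 0.687
The largest is 0.687, so pegmatite is most probable.

pegmatite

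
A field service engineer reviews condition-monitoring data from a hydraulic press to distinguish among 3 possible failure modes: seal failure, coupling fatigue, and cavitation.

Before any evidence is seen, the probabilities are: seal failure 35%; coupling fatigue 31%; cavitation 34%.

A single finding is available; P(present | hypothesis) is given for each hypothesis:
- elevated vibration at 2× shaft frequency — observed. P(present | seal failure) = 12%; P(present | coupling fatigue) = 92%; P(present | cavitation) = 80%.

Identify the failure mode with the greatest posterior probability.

By Bayes' rule, the unnormalized weight for each hypothesis is prior × likelihood:
  seal failure: 0.35 × 0.12 = 0.042
  coupling fatigue: 0.31 × 0.92 = 0.2852
  cavitation: 0.34 × 0.80 = 0.272
Normalizing constant Z = 0.042 + 0.2852 + 0.272 = 0.5992.
P(seal failure | evidence) ≈ 0.042 / 0.5992 ≈ 0.070
P(coupling fatigue | evidence) ≈ 0.2852 / 0.5992 ≈ 0.476
P(cavitation | evidence) ≈ 0.272 / 0.5992 ≈ 0.454
The largest is 0.476, so coupling fatigue is most probable.

coupling fatigue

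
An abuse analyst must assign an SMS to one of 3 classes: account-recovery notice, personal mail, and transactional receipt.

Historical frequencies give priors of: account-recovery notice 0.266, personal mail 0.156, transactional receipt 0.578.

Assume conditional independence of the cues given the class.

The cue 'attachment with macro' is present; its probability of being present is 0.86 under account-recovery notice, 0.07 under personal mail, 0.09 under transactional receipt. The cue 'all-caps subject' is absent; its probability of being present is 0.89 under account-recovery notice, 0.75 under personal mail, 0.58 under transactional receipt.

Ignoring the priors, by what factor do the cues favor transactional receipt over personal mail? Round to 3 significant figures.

2.16

Joint likelihood of the cue pattern under each hypothesis (using 1 − P(present | H) for each absent cue):
  transactional receipt: 0.09 × (1 − 0.58) = 0.0378
  personal mail: 0.07 × (1 − 0.75) = 0.0175
Bayes factor = 0.0378 / 0.0175 ≈ 2.16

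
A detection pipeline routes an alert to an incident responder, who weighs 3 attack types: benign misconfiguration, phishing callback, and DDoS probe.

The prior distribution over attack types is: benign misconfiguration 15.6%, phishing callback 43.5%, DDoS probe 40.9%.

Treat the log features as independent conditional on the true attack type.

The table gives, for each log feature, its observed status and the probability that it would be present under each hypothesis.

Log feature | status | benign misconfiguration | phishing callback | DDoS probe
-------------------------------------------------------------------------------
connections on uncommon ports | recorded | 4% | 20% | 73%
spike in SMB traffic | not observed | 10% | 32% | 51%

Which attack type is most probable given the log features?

Multiply each prior by the joint likelihood of the log feature pattern (using 1 − P(present | H) for each absent log feature):
  benign misconfiguration: 0.156 × 0.04 × (1 − 0.10) = 0.005616
  phishing callback: 0.435 × 0.20 × (1 − 0.32) = 0.05916
  DDoS probe: 0.409 × 0.73 × (1 − 0.51) = 0.1463
Normalizing constant Z = 0.005616 + 0.05916 + 0.1463 = 0.21108.
P(benign misconfiguration | evidence) ≈ 0.005616 / 0.21108 ≈ 0.027
P(phishing callback | evidence) ≈ 0.05916 / 0.21108 ≈ 0.280
P(DDoS probe | evidence) ≈ 0.1463 / 0.21108 ≈ 0.693
The largest is 0.693, so DDoS probe is most probable.

DDoS probe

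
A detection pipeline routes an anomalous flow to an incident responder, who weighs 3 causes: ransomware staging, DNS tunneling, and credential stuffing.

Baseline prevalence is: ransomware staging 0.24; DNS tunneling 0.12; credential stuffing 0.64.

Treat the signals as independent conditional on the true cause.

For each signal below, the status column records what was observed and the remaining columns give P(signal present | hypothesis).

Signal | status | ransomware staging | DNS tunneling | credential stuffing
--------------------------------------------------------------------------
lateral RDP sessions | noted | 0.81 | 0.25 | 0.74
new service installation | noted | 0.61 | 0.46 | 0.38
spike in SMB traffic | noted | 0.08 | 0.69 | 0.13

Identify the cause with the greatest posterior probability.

By Bayes' rule with conditional independence, the unnormalized weight for each hypothesis is prior × ∏ likelihoods:
  ransomware staging: 0.24 × 0.81 × 0.61 × 0.08 = 0.0094867
  DNS tunneling: 0.12 × 0.25 × 0.46 × 0.69 = 0.009522
  credential stuffing: 0.64 × 0.74 × 0.38 × 0.13 = 0.023396
The unnormalized weights sum to 0.042405.
P(ransomware staging | evidence) ≈ 0.0094867 / 0.042405 ≈ 0.224
P(DNS tunneling | evidence) ≈ 0.009522 / 0.042405 ≈ 0.225
P(credential stuffing | evidence) ≈ 0.023396 / 0.042405 ≈ 0.552
The largest is 0.552, so credential stuffing is most probable.

credential stuffing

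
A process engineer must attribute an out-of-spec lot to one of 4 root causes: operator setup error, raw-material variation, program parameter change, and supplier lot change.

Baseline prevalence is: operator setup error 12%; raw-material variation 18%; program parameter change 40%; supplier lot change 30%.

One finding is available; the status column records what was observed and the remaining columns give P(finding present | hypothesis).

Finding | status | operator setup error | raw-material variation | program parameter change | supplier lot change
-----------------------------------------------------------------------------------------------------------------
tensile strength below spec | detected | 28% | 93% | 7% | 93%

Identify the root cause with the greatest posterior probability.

supplier lot change

Multiply each prior by the likelihood of the finding:
  operator setup error: 0.12 × 0.28 = 0.0336
  raw-material variation: 0.18 × 0.93 = 0.1674
  program parameter change: 0.40 × 0.07 = 0.028
  supplier lot change: 0.30 × 0.93 = 0.279
The unnormalized weights sum to 0.508.
P(operator setup error | evidence) ≈ 0.0336 / 0.508 ≈ 0.066
P(raw-material variation | evidence) ≈ 0.1674 / 0.508 ≈ 0.330
P(program parameter change | evidence) ≈ 0.028 / 0.508 ≈ 0.055
P(supplier lot change | evidence) ≈ 0.279 / 0.508 ≈ 0.549
The largest is 0.549, so supplier lot change is most probable.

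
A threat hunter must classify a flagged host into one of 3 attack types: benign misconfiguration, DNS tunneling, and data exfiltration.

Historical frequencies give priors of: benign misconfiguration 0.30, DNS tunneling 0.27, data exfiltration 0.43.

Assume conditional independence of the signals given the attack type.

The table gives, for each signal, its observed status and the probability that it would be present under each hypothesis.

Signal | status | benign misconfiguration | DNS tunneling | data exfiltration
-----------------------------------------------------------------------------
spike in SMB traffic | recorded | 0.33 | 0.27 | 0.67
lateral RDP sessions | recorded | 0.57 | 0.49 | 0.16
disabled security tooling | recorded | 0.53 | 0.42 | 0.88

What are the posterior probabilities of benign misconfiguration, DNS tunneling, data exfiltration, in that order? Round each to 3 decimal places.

0.350, 0.176, 0.475

For each hypothesis, the unnormalized posterior weight is prior × product of the signal likelihoods:
  benign misconfiguration: 0.30 × 0.33 × 0.57 × 0.53 = 0.029908
  DNS tunneling: 0.27 × 0.27 × 0.49 × 0.42 = 0.015003
  data exfiltration: 0.43 × 0.67 × 0.16 × 0.88 = 0.040564
Marginal likelihood of the evidence = 0.085475.
P(benign misconfiguration | evidence) = 0.029908 / 0.085475 ≈ 0.350
P(DNS tunneling | evidence) = 0.015003 / 0.085475 ≈ 0.176
P(data exfiltration | evidence) = 0.040564 / 0.085475 ≈ 0.475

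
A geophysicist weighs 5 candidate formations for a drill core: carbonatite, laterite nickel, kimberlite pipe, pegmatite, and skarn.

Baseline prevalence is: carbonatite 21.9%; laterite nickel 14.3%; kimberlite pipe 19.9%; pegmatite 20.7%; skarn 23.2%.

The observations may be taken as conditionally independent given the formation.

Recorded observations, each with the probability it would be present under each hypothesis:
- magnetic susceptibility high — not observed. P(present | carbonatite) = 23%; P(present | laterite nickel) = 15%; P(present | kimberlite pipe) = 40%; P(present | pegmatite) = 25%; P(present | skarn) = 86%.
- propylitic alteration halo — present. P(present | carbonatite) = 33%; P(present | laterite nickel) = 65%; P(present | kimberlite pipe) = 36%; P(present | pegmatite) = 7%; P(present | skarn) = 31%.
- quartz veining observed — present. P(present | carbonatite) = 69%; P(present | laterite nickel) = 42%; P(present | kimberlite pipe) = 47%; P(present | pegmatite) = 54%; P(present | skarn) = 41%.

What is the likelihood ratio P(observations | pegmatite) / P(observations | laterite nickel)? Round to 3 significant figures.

Take the product of per-observation likelihoods under each hypothesis (using 1 − P(present | H) for each absent observation), then divide.
  pegmatite: (1 − 0.25) × 0.07 × 0.54 = 0.02835
  laterite nickel: (1 − 0.15) × 0.65 × 0.42 = 0.23205
Bayes factor = 0.02835 / 0.23205 ≈ 0.122

0.122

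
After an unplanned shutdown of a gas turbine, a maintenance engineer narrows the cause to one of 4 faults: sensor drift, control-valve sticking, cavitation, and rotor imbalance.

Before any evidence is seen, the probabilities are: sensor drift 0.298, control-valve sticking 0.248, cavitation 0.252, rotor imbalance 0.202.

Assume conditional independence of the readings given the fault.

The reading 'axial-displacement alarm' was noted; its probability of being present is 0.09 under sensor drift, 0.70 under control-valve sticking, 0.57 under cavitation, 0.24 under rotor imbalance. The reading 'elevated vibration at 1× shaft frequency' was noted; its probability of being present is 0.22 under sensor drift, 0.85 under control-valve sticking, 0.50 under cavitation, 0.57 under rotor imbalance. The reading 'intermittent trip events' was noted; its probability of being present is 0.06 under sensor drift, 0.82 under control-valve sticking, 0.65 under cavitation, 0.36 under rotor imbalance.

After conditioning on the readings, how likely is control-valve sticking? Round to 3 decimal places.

0.680

For each hypothesis, the unnormalized posterior weight is prior × product of the reading likelihoods:
  sensor drift: 0.298 × 0.09 × 0.22 × 0.06 = 0.00035402
  control-valve sticking: 0.248 × 0.70 × 0.85 × 0.82 = 0.121
  cavitation: 0.252 × 0.57 × 0.50 × 0.65 = 0.046683
  rotor imbalance: 0.202 × 0.24 × 0.57 × 0.36 = 0.0099481
Normalizing constant Z = 0.00035402 + 0.121 + 0.046683 + 0.0099481 = 0.17798.
P(control-valve sticking | evidence) = 0.121 / 0.17798 ≈ 0.680.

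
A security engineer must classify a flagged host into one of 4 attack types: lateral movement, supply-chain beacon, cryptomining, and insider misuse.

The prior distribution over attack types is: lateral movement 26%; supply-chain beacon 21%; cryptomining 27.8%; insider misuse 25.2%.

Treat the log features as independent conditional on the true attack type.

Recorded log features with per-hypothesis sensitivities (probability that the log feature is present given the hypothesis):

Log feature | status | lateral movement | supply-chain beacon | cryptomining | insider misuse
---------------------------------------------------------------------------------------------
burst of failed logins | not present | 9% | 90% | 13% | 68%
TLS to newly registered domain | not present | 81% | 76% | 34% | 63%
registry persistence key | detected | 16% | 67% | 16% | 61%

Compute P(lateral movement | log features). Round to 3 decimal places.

0.132

Multiply each prior by the joint likelihood of the log feature pattern (using 1 − P(present | H) for each absent log feature):
  lateral movement: 0.260 × (1 − 0.09) × (1 − 0.81) × 0.16 = 0.0071926
  supply-chain beacon: 0.210 × (1 − 0.90) × (1 − 0.76) × 0.67 = 0.0033768
  cryptomining: 0.278 × (1 − 0.13) × (1 − 0.34) × 0.16 = 0.02554
  insider misuse: 0.252 × (1 − 0.68) × (1 − 0.63) × 0.61 = 0.0182
Normalizing constant Z = 0.0071926 + 0.0033768 + 0.02554 + 0.0182 = 0.05431.
P(lateral movement | evidence) = 0.0071926 / 0.05431 ≈ 0.132.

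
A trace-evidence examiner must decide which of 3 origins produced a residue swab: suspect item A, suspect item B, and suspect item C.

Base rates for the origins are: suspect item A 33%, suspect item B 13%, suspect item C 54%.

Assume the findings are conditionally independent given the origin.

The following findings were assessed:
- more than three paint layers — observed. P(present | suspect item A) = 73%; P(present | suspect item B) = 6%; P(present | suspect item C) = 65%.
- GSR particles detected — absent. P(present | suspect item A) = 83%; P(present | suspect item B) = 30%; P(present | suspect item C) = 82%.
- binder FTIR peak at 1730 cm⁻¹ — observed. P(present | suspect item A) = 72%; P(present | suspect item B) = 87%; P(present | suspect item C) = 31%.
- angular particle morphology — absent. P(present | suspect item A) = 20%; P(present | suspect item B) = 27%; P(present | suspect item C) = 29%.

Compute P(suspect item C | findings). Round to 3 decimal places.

Multiply each prior by the joint likelihood of the evidence pattern (using 1 − P(present | H) for each absent finding):
  suspect item A: 0.33 × 0.73 × (1 − 0.83) × 0.72 × (1 − 0.20) = 0.023589
  suspect item B: 0.13 × 0.06 × (1 − 0.30) × 0.87 × (1 − 0.27) = 0.0034676
  suspect item C: 0.54 × 0.65 × (1 − 0.82) × 0.31 × (1 − 0.29) = 0.013906
Marginal likelihood of the evidence = 0.040962.
P(suspect item C | evidence) = 0.013906 / 0.040962 ≈ 0.339.

0.339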